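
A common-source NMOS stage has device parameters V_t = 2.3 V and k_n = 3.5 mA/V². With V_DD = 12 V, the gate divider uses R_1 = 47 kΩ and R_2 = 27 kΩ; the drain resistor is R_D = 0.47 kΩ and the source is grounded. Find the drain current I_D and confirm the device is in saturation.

V_G = V_DD·R_2/(R_1+R_2) = 12×27/74 = 4.38 V. With the source grounded, V_GS = V_G = 4.38 V.
Assume saturation: I_D = (k_n/2)(V_GS − V_t)² = (3.5/2)×(4.38 − 2.3)² = 1.75×2.08² = 7.56 mA.
V_DS = V_DD − I_D·R_D = 12 − 7.56×0.47 = 8.45 V.
Saturation requires V_DS ≥ V_GS − V_t = 2.08 V; 8.45 ≥ 2.08 ✓.

I_D ≈ 7.6 mA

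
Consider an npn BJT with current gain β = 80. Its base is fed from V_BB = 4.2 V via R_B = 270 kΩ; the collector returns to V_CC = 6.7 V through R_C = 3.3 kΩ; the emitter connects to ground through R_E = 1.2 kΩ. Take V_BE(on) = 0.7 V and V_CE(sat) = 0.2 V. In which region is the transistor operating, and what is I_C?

Assume active. Base-emitter loop: I_B = (V_BB − V_BE)/(R_B + (β+1)R_E) = (4.2 − 0.7)/(270 + 81×1.2) = 0.00953 mA.
I_C = β·I_B = 80×0.00953 = 0.763 mA.
V_CE = V_CC − I_C·R_C − I_E·R_E = 6.7 − 0.763×3.3 − 0.772×1.2 = 3.26 V > V_CE(sat), so the active-region assumption holds.

active; I_C ≈ 0.76 mA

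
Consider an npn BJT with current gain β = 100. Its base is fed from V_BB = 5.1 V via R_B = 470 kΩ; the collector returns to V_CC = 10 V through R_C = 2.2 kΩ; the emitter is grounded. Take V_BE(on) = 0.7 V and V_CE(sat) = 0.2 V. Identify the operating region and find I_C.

active; I_C ≈ 0.94 mA

Assume active. Base-emitter loop: I_B = (V_BB − V_BE)/R_B = (5.1 − 0.7)/470 = 0.00936 mA.
I_C = β·I_B = 100×0.00936 = 0.936 mA.
V_CE = V_CC − I_C·R_C = 10 − 0.936×2.2 = 7.94 V > V_CE(sat), so the active-region assumption holds.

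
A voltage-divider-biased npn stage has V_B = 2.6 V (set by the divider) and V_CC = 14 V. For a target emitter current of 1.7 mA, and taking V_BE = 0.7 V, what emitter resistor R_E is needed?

R_E ≈ 1.1 kΩ

V_E = V_B − V_BE = 2.6 − 0.7 = 1.9 V.
R_E = V_E / I_E = 1.9 / 1.7 = 1.12 kΩ.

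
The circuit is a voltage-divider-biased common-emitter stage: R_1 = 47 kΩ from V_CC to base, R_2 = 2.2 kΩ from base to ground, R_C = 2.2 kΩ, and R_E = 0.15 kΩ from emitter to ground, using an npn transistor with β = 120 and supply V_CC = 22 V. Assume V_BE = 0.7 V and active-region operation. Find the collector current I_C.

Thevenize the base divider: V_Th = V_CC·R_2/(R_1+R_2) = 22×2.2/49.2 = 0.984 V, R_Th = R_1‖R_2 = 2.1 kΩ.
Base-emitter loop: V_Th = I_B·R_Th + V_BE + (β+1)I_B·R_E, so I_B = (0.984 − 0.7) / (2.1 + 121×0.15) = 0.014 mA.
I_C = β·I_B = 120×0.014 = 1.68 mA, and I_E = (β+1)I_B = 1.7 mA.
V_CE = V_CC − I_C·R_C − I_E·R_E = 22 − 1.68×2.2 − 1.7×0.15 = 18 V.
V_CE = 18 V > 0.2 V confirms active-region operation.

I_C ≈ 1.7 mA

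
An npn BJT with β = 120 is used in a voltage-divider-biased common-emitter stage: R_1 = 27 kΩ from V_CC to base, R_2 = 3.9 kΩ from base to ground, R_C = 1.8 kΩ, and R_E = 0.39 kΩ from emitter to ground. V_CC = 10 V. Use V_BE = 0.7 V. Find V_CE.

V_CE ≈ 7.1 V

Thevenize the base divider: V_Th = V_CC·R_2/(R_1+R_2) = 10×3.9/30.9 = 1.26 V, R_Th = R_1‖R_2 = 3.41 kΩ.
Base-emitter loop: V_Th = I_B·R_Th + V_BE + (β+1)I_B·R_E, so I_B = (1.26 − 0.7) / (3.41 + 121×0.39) = 0.0111 mA.
I_C = β·I_B = 120×0.0111 = 1.33 mA, and I_E = (β+1)I_B = 1.34 mA.
V_CE = V_CC − I_C·R_C − I_E·R_E = 10 − 1.33×1.8 − 1.34×0.39 = 7.08 V.
V_CE = 7.08 V > 0.2 V confirms active-region operation.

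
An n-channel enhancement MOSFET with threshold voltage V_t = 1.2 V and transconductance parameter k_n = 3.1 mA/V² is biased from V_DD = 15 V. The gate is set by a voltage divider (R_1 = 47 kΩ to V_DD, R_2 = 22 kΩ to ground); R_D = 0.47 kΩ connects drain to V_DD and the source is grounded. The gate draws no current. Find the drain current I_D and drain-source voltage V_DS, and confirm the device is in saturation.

I_D ≈ 20 mA, V_DS ≈ 5.6 V

V_G = V_DD·R_2/(R_1+R_2) = 15×22/69 = 4.78 V. With the source grounded, V_GS = V_G = 4.78 V.
Assume saturation: I_D = (k_n/2)(V_GS − V_t)² = (3.1/2)×(4.78 − 1.2)² = 1.55×3.58² = 19.9 mA.
V_DS = V_DD − I_D·R_D = 15 − 19.9×0.47 = 5.65 V.
Saturation requires V_DS ≥ V_GS − V_t = 3.58 V; 5.65 ≥ 3.58 ✓.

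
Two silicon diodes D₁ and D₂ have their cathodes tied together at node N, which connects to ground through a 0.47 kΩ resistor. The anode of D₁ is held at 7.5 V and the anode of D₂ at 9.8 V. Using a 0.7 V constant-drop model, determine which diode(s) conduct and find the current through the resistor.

Only D₂ conducts; I_R ≈ 19 mA

Assume both conduct. Then node N would need to be at both 7.5−0.7 = 6.8 V and 9.8−0.7 = 9.1 V, which is impossible.
Assume only D₂ conducts: V_N = 9.8 − 0.7 = 9.1 V, so I_R = 9.1/0.47 = 19.4 mA.
Check D₁: its anode-to-cathode voltage is 7.5 − 9.1 = -1.6 V < 0.7 V, so it is off. The assumption is consistent.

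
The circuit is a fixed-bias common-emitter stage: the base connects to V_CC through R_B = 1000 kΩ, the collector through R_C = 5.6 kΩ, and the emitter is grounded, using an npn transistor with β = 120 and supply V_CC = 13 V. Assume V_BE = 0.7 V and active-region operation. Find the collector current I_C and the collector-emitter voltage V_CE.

I_C ≈ 1.5 mA, V_CE ≈ 4.7 V

Base loop: V_CC = I_B·R_B + V_BE, so I_B = (13 − 0.7)/1000 kΩ = 0.0123 mA.
In the active region I_C = β·I_B = 120 × 0.0123 = 1.48 mA.
Collector loop: V_CE = V_CC − I_C·R_C = 13 − 1.48×5.6 = 4.73 V.
Since V_CE = 4.73 V > V_CE(sat) ≈ 0.2 V, the transistor is in the active region as assumed.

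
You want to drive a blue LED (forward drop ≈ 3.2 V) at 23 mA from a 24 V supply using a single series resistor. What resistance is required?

The resistor drops V_S − V_D = 24 − 3.2 = 20.8 V at 23 mA.
R = 20.8 V / 23 mA = 0.904 kΩ.

R ≈ 0.9 kΩ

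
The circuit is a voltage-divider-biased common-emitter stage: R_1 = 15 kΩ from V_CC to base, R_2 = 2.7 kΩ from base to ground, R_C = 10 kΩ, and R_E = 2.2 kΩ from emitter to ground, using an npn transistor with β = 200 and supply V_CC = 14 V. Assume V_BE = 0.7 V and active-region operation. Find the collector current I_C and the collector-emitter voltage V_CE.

I_C ≈ 0.65 mA, V_CE ≈ 6.1 V

Thevenize the base divider: V_Th = V_CC·R_2/(R_1+R_2) = 14×2.7/17.7 = 2.14 V, R_Th = R_1‖R_2 = 2.29 kΩ.
Base-emitter loop: V_Th = I_B·R_Th + V_BE + (β+1)I_B·R_E, so I_B = (2.14 − 0.7) / (2.29 + 201×2.2) = 0.00323 mA.
I_C = β·I_B = 200×0.00323 = 0.646 mA, and I_E = (β+1)I_B = 0.649 mA.
V_CE = V_CC − I_C·R_C − I_E·R_E = 14 − 0.646×10 − 0.649×2.2 = 6.11 V.
V_CE = 6.11 V > 0.2 V confirms active-region operation.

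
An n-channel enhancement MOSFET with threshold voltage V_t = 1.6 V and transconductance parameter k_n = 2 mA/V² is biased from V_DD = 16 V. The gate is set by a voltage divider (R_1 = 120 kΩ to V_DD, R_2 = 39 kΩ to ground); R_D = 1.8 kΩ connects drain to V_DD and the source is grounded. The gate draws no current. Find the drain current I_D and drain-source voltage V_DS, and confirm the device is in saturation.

I_D ≈ 5.4 mA, V_DS ≈ 6.3 V

V_G = V_DD·R_2/(R_1+R_2) = 16×39/159 = 3.92 V. With the source grounded, V_GS = V_G = 3.92 V.
Assume saturation: I_D = (k_n/2)(V_GS − V_t)² = (2/2)×(3.92 − 1.6)² = 1×2.32² = 5.4 mA.
V_DS = V_DD − I_D·R_D = 16 − 5.4×1.8 = 6.27 V.
Saturation requires V_DS ≥ V_GS − V_t = 2.32 V; 6.27 ≥ 2.32 ✓.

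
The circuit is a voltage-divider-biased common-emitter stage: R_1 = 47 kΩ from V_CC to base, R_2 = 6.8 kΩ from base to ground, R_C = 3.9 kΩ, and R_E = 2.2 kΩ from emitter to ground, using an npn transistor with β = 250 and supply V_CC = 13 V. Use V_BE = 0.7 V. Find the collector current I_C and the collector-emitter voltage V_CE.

I_C ≈ 0.42 mA, V_CE ≈ 10 V

Thevenize the base divider: V_Th = V_CC·R_2/(R_1+R_2) = 13×6.8/53.8 = 1.64 V, R_Th = R_1‖R_2 = 5.94 kΩ.
Base-emitter loop: V_Th = I_B·R_Th + V_BE + (β+1)I_B·R_E, so I_B = (1.64 − 0.7) / (5.94 + 251×2.2) = 0.00169 mA.
I_C = β·I_B = 250×0.00169 = 0.422 mA, and I_E = (β+1)I_B = 0.424 mA.
V_CE = V_CC − I_C·R_C − I_E·R_E = 13 − 0.422×3.9 − 0.424×2.2 = 10.4 V.
V_CE = 10.4 V > 0.2 V confirms active-region operation.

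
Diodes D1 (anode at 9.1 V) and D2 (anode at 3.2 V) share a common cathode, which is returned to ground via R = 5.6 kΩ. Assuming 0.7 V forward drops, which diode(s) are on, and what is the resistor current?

Assume both conduct. Then node N would need to be at both 9.1−0.7 = 8.4 V and 3.2−0.7 = 2.5 V, which is impossible.
Assume only D1 conducts: V_N = 9.1 − 0.7 = 8.4 V, so I_R = 8.4/5.6 = 1.5 mA.
Check D2: its anode-to-cathode voltage is 3.2 − 8.4 = -5.2 V < 0.7 V, so it is off. The assumption is consistent.

Only D1 conducts; I_R ≈ 1.5 mA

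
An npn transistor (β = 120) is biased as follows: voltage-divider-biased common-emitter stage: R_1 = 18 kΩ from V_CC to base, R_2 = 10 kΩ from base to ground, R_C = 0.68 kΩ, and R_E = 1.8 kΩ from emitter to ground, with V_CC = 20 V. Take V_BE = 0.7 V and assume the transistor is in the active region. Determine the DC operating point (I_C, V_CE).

I_C ≈ 3.4 mA, V_CE ≈ 11 V

Thevenize the base divider: V_Th = V_CC·R_2/(R_1+R_2) = 20×10/28 = 7.14 V, R_Th = R_1‖R_2 = 6.43 kΩ.
Base-emitter loop: V_Th = I_B·R_Th + V_BE + (β+1)I_B·R_E, so I_B = (7.14 − 0.7) / (6.43 + 121×1.8) = 0.0287 mA.
I_C = β·I_B = 120×0.0287 = 3.45 mA, and I_E = (β+1)I_B = 3.48 mA.
V_CE = V_CC − I_C·R_C − I_E·R_E = 20 − 3.45×0.68 − 3.48×1.8 = 11.4 V.
V_CE = 11.4 V > 0.2 V confirms active-region operation.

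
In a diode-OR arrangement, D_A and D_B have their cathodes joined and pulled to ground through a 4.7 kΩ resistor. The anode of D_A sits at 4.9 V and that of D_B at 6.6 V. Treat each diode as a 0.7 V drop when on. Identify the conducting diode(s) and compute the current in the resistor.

Assume both conduct. Then node N would need to be at both 4.9−0.7 = 4.2 V and 6.6−0.7 = 5.9 V, which is impossible.
Assume only D_B conducts: V_N = 6.6 − 0.7 = 5.9 V, so I_R = 5.9/4.7 = 1.26 mA.
Check D_A: its anode-to-cathode voltage is 4.9 − 5.9 = -1 V < 0.7 V, so it is off. The assumption is consistent.

Only D_B conducts; I_R ≈ 1.3 mA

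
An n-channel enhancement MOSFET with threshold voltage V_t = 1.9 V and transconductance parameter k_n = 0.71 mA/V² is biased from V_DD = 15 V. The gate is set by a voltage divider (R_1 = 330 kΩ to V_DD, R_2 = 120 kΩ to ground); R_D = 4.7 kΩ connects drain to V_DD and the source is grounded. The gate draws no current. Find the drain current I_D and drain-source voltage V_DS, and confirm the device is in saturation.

V_G = V_DD·R_2/(R_1+R_2) = 15×120/450 = 4 V. With the source grounded, V_GS = V_G = 4 V.
Assume saturation: I_D = (k_n/2)(V_GS − V_t)² = (0.71/2)×(4 − 1.9)² = 0.355×2.1² = 1.57 mA.
V_DS = V_DD − I_D·R_D = 15 − 1.57×4.7 = 7.64 V.
Saturation requires V_DS ≥ V_GS − V_t = 2.1 V; 7.64 ≥ 2.1 ✓.

I_D ≈ 1.6 mA, V_DS ≈ 7.6 V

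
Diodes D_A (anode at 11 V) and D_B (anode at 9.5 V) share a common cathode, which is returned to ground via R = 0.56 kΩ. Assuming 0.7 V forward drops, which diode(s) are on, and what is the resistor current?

Only D_A conducts; I_R ≈ 18 mA

Assume both conduct. Then node N would need to be at both 11−0.7 = 10.3 V and 9.5−0.7 = 8.8 V, which is impossible.
Assume only D_A conducts: V_N = 11 − 0.7 = 10.3 V, so I_R = 10.3/0.56 = 18.4 mA.
Check D_B: its anode-to-cathode voltage is 9.5 − 10.3 = -0.8 V < 0.7 V, so it is off. The assumption is consistent.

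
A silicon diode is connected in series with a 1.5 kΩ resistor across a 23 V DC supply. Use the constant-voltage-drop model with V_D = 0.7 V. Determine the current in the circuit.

KVL around the loop: 23 = V_D + I·R = 0.7 + I × 1.5 kΩ.
So I = (23 − 0.7) / 1.5 kΩ = 22.3 / 1.5 = 14.9 mA.

I ≈ 15 mA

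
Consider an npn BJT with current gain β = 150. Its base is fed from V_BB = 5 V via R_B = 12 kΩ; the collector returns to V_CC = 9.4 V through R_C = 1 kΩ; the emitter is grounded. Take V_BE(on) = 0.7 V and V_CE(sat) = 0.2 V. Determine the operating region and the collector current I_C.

saturation; I_C ≈ 9.2 mA

Assume active: I_B = (5 − 0.7)/12 = 0.358 mA, giving I_C = β·I_B = 53.8 mA.
But then V_CE = 9.4 − 53.8×1 = -44.4 V < V_CE(sat) = 0.2 V — impossible in the active region.
So the transistor is saturated. With V_CE = 0.2 V, I_C = (V_CC − 0.2)/R_C = 9.2/1 = 9.2 mA.
Check: β·I_B = 53.8 mA > I_C = 9.2 mA, confirming saturation.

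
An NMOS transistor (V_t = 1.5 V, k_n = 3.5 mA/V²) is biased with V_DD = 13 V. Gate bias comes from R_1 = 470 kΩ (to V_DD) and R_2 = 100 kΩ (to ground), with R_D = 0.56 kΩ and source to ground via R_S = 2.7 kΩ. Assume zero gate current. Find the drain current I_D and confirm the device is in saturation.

I_D ≈ 0.17 mA

V_G = V_DD·R_2/(R_1+R_2) = 13×100/570 = 2.28 V.
Assume saturation: I_D = (k_n/2)(V_GS − V_t)² with V_GS = V_G − I_D·R_S = 2.28 − 2.7·I_D.
Substituting gives 12.8·I_D² − 8.38·I_D + 1.07 = 0, with roots I_D = 0.173 or 0.484 mA.
The root I_D = 0.484 mA gives V_GS = 0.974 V ≤ V_t, so take I_D = 0.173 mA.
Then V_GS = 1.81 V and V_DS = V_DD − I_D(R_D+R_S) = 13 − 0.173×3.26 = 12.4 V.
Saturation requires V_DS ≥ V_GS − V_t = 0.314 V; 12.4 ≥ 0.314 ✓.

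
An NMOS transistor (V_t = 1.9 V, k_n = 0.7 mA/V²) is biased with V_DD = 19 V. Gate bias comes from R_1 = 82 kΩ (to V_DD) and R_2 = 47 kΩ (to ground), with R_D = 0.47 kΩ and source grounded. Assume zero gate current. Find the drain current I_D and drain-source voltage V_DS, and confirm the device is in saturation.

V_G = V_DD·R_2/(R_1+R_2) = 19×47/129 = 6.92 V. With the source grounded, V_GS = V_G = 6.92 V.
Assume saturation: I_D = (k_n/2)(V_GS − V_t)² = (0.7/2)×(6.92 − 1.9)² = 0.35×5.02² = 8.83 mA.
V_DS = V_DD − I_D·R_D = 19 − 8.83×0.47 = 14.9 V.
Saturation requires V_DS ≥ V_GS − V_t = 5.02 V; 14.9 ≥ 5.02 ✓.

I_D ≈ 8.8 mA, V_DS ≈ 15 V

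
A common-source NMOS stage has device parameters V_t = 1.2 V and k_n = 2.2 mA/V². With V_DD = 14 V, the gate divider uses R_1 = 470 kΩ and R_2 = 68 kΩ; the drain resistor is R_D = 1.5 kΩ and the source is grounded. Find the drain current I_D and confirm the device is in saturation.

I_D ≈ 0.36 mA

V_G = V_DD·R_2/(R_1+R_2) = 14×68/538 = 1.77 V. With the source grounded, V_GS = V_G = 1.77 V.
Assume saturation: I_D = (k_n/2)(V_GS − V_t)² = (2.2/2)×(1.77 − 1.2)² = 1.1×0.57² = 0.357 mA.
V_DS = V_DD − I_D·R_D = 14 − 0.357×1.5 = 13.5 V.
Saturation requires V_DS ≥ V_GS − V_t = 0.57 V; 13.5 ≥ 0.57 ✓.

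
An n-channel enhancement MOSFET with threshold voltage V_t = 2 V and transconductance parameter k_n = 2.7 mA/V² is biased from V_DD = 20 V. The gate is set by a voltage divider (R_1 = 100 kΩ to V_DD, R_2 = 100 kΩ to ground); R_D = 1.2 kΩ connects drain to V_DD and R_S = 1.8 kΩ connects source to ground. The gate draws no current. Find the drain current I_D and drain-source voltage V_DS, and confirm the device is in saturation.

V_G = V_DD·R_2/(R_1+R_2) = 20×100/200 = 10 V.
Assume saturation: I_D = (k_n/2)(V_GS − V_t)² with V_GS = V_G − I_D·R_S = 10 − 1.8·I_D.
Substituting gives 4.37·I_D² − 39.9·I_D + 86.4 = 0, with roots I_D = 3.54 or 5.57 mA.
The root I_D = 5.57 mA gives V_GS = -0.0318 V ≤ V_t, so take I_D = 3.54 mA.
Then V_GS = 3.62 V and V_DS = V_DD − I_D(R_D+R_S) = 20 − 3.54×3 = 9.37 V.
Saturation requires V_DS ≥ V_GS − V_t = 1.62 V; 9.37 ≥ 1.62 ✓.

I_D ≈ 3.5 mA, V_DS ≈ 9.4 V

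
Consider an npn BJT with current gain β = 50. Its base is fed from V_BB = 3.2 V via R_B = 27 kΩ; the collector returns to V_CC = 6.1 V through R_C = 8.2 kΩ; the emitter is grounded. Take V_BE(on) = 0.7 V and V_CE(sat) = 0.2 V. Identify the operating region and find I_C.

Assume active: I_B = (3.2 − 0.7)/27 = 0.0926 mA, giving I_C = β·I_B = 4.63 mA.
But then V_CE = 6.1 − 4.63×8.2 = -31.9 V < V_CE(sat) = 0.2 V — impossible in the active region.
So the transistor is saturated. With V_CE = 0.2 V, I_C = (V_CC − 0.2)/R_C = 5.9/8.2 = 0.72 mA.
Check: β·I_B = 4.63 mA > I_C = 0.72 mA, confirming saturation.

saturation; I_C ≈ 0.72 mA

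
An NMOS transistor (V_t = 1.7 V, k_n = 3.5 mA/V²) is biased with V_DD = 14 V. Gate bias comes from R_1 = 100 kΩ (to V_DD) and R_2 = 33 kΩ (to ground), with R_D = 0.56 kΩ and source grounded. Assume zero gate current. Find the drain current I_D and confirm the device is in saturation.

I_D ≈ 5.5 mA

V_G = V_DD·R_2/(R_1+R_2) = 14×33/133 = 3.47 V. With the source grounded, V_GS = V_G = 3.47 V.
Assume saturation: I_D = (k_n/2)(V_GS − V_t)² = (3.5/2)×(3.47 − 1.7)² = 1.75×1.77² = 5.51 mA.
V_DS = V_DD − I_D·R_D = 14 − 5.51×0.56 = 10.9 V.
Saturation requires V_DS ≥ V_GS − V_t = 1.77 V; 10.9 ≥ 1.77 ✓.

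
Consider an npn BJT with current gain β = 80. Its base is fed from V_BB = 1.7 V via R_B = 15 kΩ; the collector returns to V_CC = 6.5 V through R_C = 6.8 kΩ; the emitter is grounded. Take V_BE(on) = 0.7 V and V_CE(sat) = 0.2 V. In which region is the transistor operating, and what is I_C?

Assume active: I_B = (1.7 − 0.7)/15 = 0.0667 mA, giving I_C = β·I_B = 5.33 mA.
But then V_CE = 6.5 − 5.33×6.8 = -29.8 V < V_CE(sat) = 0.2 V — impossible in the active region.
So the transistor is saturated. With V_CE = 0.2 V, I_C = (V_CC − 0.2)/R_C = 6.3/6.8 = 0.926 mA.
Check: β·I_B = 5.33 mA > I_C = 0.926 mA, confirming saturation.

saturation; I_C ≈ 0.93 mA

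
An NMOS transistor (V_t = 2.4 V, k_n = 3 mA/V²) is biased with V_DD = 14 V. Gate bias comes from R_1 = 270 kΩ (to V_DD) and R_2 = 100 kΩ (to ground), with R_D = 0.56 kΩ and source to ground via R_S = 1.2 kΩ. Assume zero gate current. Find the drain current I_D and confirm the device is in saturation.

V_G = V_DD·R_2/(R_1+R_2) = 14×100/370 = 3.78 V.
Assume saturation: I_D = (k_n/2)(V_GS − V_t)² with V_GS = V_G − I_D·R_S = 3.78 − 1.2·I_D.
Substituting gives 2.16·I_D² − 5.98·I_D + 2.87 = 0, with roots I_D = 0.618 or 2.15 mA.
The root I_D = 2.15 mA gives V_GS = 1.2 V ≤ V_t, so take I_D = 0.618 mA.
Then V_GS = 3.04 V and V_DS = V_DD − I_D(R_D+R_S) = 14 − 0.618×1.76 = 12.9 V.
Saturation requires V_DS ≥ V_GS − V_t = 0.642 V; 12.9 ≥ 0.642 ✓.

I_D ≈ 0.62 mA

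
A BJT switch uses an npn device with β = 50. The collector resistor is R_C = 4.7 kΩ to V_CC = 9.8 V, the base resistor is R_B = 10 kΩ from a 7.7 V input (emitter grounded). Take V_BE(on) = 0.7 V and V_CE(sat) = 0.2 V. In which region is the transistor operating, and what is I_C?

saturation; I_C ≈ 2 mA

Assume active: I_B = (7.7 − 0.7)/10 = 0.7 mA, giving I_C = β·I_B = 35 mA.
But then V_CE = 9.8 − 35×4.7 = -155 V < V_CE(sat) = 0.2 V — impossible in the active region.
So the transistor is saturated. With V_CE = 0.2 V, I_C = (V_CC − 0.2)/R_C = 9.6/4.7 = 2.04 mA.
Check: β·I_B = 35 mA > I_C = 2.04 mA, confirming saturation.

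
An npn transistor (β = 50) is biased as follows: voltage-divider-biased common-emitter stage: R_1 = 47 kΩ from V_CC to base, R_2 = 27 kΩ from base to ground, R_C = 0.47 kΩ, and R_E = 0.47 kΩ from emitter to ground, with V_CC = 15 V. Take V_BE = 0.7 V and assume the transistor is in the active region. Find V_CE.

Thevenize the base divider: V_Th = V_CC·R_2/(R_1+R_2) = 15×27/74 = 5.47 V, R_Th = R_1‖R_2 = 17.1 kΩ.
Base-emitter loop: V_Th = I_B·R_Th + V_BE + (β+1)I_B·R_E, so I_B = (5.47 − 0.7) / (17.1 + 51×0.47) = 0.116 mA.
I_C = β·I_B = 50×0.116 = 5.8 mA, and I_E = (β+1)I_B = 5.92 mA.
V_CE = V_CC − I_C·R_C − I_E·R_E = 15 − 5.8×0.47 − 5.92×0.47 = 9.49 V.
V_CE = 9.49 V > 0.2 V confirms active-region operation.

V_CE ≈ 9.5 V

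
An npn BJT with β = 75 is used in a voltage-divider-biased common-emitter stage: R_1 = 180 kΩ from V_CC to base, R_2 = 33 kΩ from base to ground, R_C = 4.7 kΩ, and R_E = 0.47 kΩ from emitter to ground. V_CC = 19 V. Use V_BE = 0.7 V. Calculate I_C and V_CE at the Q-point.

Thevenize the base divider: V_Th = V_CC·R_2/(R_1+R_2) = 19×33/213 = 2.94 V, R_Th = R_1‖R_2 = 27.9 kΩ.
Base-emitter loop: V_Th = I_B·R_Th + V_BE + (β+1)I_B·R_E, so I_B = (2.94 − 0.7) / (27.9 + 76×0.47) = 0.0353 mA.
I_C = β·I_B = 75×0.0353 = 2.65 mA, and I_E = (β+1)I_B = 2.68 mA.
V_CE = V_CC − I_C·R_C − I_E·R_E = 19 − 2.65×4.7 − 2.68×0.47 = 5.31 V.
V_CE = 5.31 V > 0.2 V confirms active-region operation.

I_C ≈ 2.6 mA, V_CE ≈ 5.3 V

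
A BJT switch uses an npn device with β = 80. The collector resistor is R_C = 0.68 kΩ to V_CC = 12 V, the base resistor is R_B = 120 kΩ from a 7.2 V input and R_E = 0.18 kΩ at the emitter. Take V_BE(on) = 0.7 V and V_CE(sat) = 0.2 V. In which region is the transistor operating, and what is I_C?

Assume active. Base-emitter loop: I_B = (V_BB − V_BE)/(R_B + (β+1)R_E) = (7.2 − 0.7)/(120 + 81×0.18) = 0.0483 mA.
I_C = β·I_B = 80×0.0483 = 3.86 mA.
V_CE = V_CC − I_C·R_C − I_E·R_E = 12 − 3.86×0.68 − 3.91×0.18 = 8.67 V > V_CE(sat), so the active-region assumption holds.

active; I_C ≈ 3.9 mA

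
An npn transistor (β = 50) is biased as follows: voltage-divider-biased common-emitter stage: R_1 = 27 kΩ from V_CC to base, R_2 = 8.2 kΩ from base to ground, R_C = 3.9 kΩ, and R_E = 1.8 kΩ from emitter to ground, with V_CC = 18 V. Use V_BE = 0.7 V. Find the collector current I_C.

I_C ≈ 1.8 mA

Thevenize the base divider: V_Th = V_CC·R_2/(R_1+R_2) = 18×8.2/35.2 = 4.19 V, R_Th = R_1‖R_2 = 6.29 kΩ.
Base-emitter loop: V_Th = I_B·R_Th + V_BE + (β+1)I_B·R_E, so I_B = (4.19 − 0.7) / (6.29 + 51×1.8) = 0.0356 mA.
I_C = β·I_B = 50×0.0356 = 1.78 mA, and I_E = (β+1)I_B = 1.82 mA.
V_CE = V_CC − I_C·R_C − I_E·R_E = 18 − 1.78×3.9 − 1.82×1.8 = 7.79 V.
V_CE = 7.79 V > 0.2 V confirms active-region operation.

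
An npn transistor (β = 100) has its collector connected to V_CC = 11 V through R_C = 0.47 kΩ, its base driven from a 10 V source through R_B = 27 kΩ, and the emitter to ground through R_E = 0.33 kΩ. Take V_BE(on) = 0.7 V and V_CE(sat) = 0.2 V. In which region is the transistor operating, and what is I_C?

Assume active: I_B = (10 − 0.7)/(27 + 101×0.33) = 0.154 mA, I_C = β·I_B = 15.4 mA.
Then V_CE = 11 − 15.4×0.47 − 15.6×0.33 = -1.38 V < 0.2 V — the active assumption fails.
Re-solve with V_CE = 0.2 V. KCL at the emitter: V_E/R_E = (V_BB−0.7−V_E)/R_B + (V_CC−0.2−V_E)/R_C, giving V_E = 4.49 V.
I_C = (V_CC − 0.2 − V_E)/R_C = (10.8 − 4.49)/0.47 = 13.4 mA.
Check: I_B = (9.3 − 4.49)/27 = 0.178 mA, and β·I_B = 17.8 mA > I_C, confirming saturation.

saturation; I_C ≈ 13 mA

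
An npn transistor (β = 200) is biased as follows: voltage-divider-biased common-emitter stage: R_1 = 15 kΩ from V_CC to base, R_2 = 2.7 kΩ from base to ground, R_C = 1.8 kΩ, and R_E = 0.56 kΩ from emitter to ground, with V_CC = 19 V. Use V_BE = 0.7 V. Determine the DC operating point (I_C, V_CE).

I_C ≈ 3.8 mA, V_CE ≈ 10 V

Thevenize the base divider: V_Th = V_CC·R_2/(R_1+R_2) = 19×2.7/17.7 = 2.9 V, R_Th = R_1‖R_2 = 2.29 kΩ.
Base-emitter loop: V_Th = I_B·R_Th + V_BE + (β+1)I_B·R_E, so I_B = (2.9 − 0.7) / (2.29 + 201×0.56) = 0.0191 mA.
I_C = β·I_B = 200×0.0191 = 3.83 mA, and I_E = (β+1)I_B = 3.85 mA.
V_CE = V_CC − I_C·R_C − I_E·R_E = 19 − 3.83×1.8 − 3.85×0.56 = 9.95 V.
V_CE = 9.95 V > 0.2 V confirms active-region operation.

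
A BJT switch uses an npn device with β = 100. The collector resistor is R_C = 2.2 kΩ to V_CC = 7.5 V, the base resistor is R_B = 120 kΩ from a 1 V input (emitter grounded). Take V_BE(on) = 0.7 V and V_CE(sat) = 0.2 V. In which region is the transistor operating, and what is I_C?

active; I_C ≈ 0.25 mA

Assume active. Base-emitter loop: I_B = (V_BB − V_BE)/R_B = (1 − 0.7)/120 = 0.0025 mA.
I_C = β·I_B = 100×0.0025 = 0.25 mA.
V_CE = V_CC − I_C·R_C = 7.5 − 0.25×2.2 = 6.95 V > V_CE(sat), so the active-region assumption holds.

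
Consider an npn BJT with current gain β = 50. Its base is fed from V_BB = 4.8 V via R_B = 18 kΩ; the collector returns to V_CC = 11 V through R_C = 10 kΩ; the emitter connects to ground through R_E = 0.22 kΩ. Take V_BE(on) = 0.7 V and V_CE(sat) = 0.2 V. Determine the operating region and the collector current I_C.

Assume active: I_B = (4.8 − 0.7)/(18 + 51×0.22) = 0.14 mA, I_C = β·I_B = 7.02 mA.
Then V_CE = 11 − 7.02×10 − 7.16×0.22 = -60.7 V < 0.2 V — the active assumption fails.
Re-solve with V_CE = 0.2 V. KCL at the emitter: V_E/R_E = (V_BB−0.7−V_E)/R_B + (V_CC−0.2−V_E)/R_C, giving V_E = 0.278 V.
I_C = (V_CC − 0.2 − V_E)/R_C = (10.8 − 0.278)/10 = 1.05 mA.
Check: I_B = (4.1 − 0.278)/18 = 0.212 mA, and β·I_B = 10.6 mA > I_C, confirming saturation.

saturation; I_C ≈ 1.1 mA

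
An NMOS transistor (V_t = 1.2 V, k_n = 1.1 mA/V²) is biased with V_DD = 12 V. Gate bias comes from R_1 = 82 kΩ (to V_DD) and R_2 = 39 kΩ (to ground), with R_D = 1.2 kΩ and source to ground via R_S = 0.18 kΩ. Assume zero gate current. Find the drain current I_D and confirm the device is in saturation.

V_G = V_DD·R_2/(R_1+R_2) = 12×39/121 = 3.87 V.
Assume saturation: I_D = (k_n/2)(V_GS − V_t)² with V_GS = V_G − I_D·R_S = 3.87 − 0.18·I_D.
Substituting gives 0.0178·I_D² − 1.53·I_D + 3.91 = 0, with roots I_D = 2.64 or 83.1 mA.
The root I_D = 83.1 mA gives V_GS = -11.1 V ≤ V_t, so take I_D = 2.64 mA.
Then V_GS = 3.39 V and V_DS = V_DD − I_D(R_D+R_S) = 12 − 2.64×1.38 = 8.35 V.
Saturation requires V_DS ≥ V_GS − V_t = 2.19 V; 8.35 ≥ 2.19 ✓.

I_D ≈ 2.6 mA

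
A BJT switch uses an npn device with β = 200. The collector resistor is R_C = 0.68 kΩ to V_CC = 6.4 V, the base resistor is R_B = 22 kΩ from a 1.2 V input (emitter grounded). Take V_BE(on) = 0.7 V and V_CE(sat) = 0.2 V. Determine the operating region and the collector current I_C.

Assume active. Base-emitter loop: I_B = (V_BB − V_BE)/R_B = (1.2 − 0.7)/22 = 0.0227 mA.
I_C = β·I_B = 200×0.0227 = 4.55 mA.
V_CE = V_CC − I_C·R_C = 6.4 − 4.55×0.68 = 3.31 V > V_CE(sat), so the active-region assumption holds.

active; I_C ≈ 4.5 mA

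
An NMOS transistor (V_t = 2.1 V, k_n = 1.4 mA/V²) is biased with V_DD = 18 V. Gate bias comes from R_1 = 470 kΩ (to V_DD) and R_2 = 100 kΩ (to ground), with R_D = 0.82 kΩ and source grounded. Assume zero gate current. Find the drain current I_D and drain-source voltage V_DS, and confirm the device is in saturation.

I_D ≈ 0.78 mA, V_DS ≈ 17 V

V_G = V_DD·R_2/(R_1+R_2) = 18×100/570 = 3.16 V. With the source grounded, V_GS = V_G = 3.16 V.
Assume saturation: I_D = (k_n/2)(V_GS − V_t)² = (1.4/2)×(3.16 − 2.1)² = 0.7×1.06² = 0.783 mA.
V_DS = V_DD − I_D·R_D = 18 − 0.783×0.82 = 17.4 V.
Saturation requires V_DS ≥ V_GS − V_t = 1.06 V; 17.4 ≥ 1.06 ✓.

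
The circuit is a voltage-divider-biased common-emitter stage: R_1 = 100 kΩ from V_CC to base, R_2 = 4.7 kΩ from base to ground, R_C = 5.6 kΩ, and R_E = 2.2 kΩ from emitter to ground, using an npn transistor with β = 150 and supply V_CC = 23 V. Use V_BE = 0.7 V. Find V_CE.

V_CE ≈ 22 V

Thevenize the base divider: V_Th = V_CC·R_2/(R_1+R_2) = 23×4.7/105 = 1.03 V, R_Th = R_1‖R_2 = 4.49 kΩ.
Base-emitter loop: V_Th = I_B·R_Th + V_BE + (β+1)I_B·R_E, so I_B = (1.03 − 0.7) / (4.49 + 151×2.2) = 0.000987 mA.
I_C = β·I_B = 150×0.000987 = 0.148 mA, and I_E = (β+1)I_B = 0.149 mA.
V_CE = V_CC − I_C·R_C − I_E·R_E = 23 − 0.148×5.6 − 0.149×2.2 = 21.8 V.
V_CE = 21.8 V > 0.2 V confirms active-region operation.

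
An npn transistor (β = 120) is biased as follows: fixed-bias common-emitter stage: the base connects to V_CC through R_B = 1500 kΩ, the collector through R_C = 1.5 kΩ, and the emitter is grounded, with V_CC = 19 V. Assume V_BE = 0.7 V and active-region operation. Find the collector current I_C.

Base loop: V_CC = I_B·R_B + V_BE, so I_B = (19 − 0.7)/1500 kΩ = 0.0122 mA.
In the active region I_C = β·I_B = 120 × 0.0122 = 1.46 mA.
Collector loop: V_CE = V_CC − I_C·R_C = 19 − 1.46×1.5 = 16.8 V.
Since V_CE = 16.8 V > V_CE(sat) ≈ 0.2 V, the transistor is in the active region as assumed.

I_C ≈ 1.5 mA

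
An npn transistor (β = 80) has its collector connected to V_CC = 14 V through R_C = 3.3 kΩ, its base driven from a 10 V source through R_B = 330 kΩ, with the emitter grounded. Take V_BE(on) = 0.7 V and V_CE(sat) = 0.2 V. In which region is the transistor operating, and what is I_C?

Assume active. Base-emitter loop: I_B = (V_BB − V_BE)/R_B = (10 − 0.7)/330 = 0.0282 mA.
I_C = β·I_B = 80×0.0282 = 2.25 mA.
V_CE = V_CC − I_C·R_C = 14 − 2.25×3.3 = 6.56 V > V_CE(sat), so the active-region assumption holds.

active; I_C ≈ 2.3 mA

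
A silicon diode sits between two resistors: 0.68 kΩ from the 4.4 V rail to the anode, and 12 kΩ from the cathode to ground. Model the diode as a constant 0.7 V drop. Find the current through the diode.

The two resistors are in series with the diode, so KVL gives 4.4 = I·0.68 + 0.7 + I·12.
I = (4.4 − 0.7) / (0.68 + 12) kΩ = 3.7 / 12.7 = 0.292 mA.

I ≈ 0.29 mA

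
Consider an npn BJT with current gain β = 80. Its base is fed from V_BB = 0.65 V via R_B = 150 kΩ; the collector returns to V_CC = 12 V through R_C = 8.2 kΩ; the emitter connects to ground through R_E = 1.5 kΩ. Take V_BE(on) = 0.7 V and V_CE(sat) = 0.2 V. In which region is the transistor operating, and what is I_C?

V_BB = 0.65 V ≤ V_BE(on) = 0.7 V, so the base-emitter junction is not forward biased.
The transistor is in cutoff: I_B = I_C = 0.

cutoff; I_C ≈ 0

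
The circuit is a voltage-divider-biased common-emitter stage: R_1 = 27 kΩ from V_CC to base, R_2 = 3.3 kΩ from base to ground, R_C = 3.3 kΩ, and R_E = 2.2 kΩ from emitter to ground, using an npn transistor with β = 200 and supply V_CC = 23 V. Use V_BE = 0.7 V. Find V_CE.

Thevenize the base divider: V_Th = V_CC·R_2/(R_1+R_2) = 23×3.3/30.3 = 2.5 V, R_Th = R_1‖R_2 = 2.94 kΩ.
Base-emitter loop: V_Th = I_B·R_Th + V_BE + (β+1)I_B·R_E, so I_B = (2.5 − 0.7) / (2.94 + 201×2.2) = 0.00405 mA.
I_C = β·I_B = 200×0.00405 = 0.811 mA, and I_E = (β+1)I_B = 0.815 mA.
V_CE = V_CC − I_C·R_C − I_E·R_E = 23 − 0.811×3.3 − 0.815×2.2 = 18.5 V.
V_CE = 18.5 V > 0.2 V confirms active-region operation.

V_CE ≈ 19 V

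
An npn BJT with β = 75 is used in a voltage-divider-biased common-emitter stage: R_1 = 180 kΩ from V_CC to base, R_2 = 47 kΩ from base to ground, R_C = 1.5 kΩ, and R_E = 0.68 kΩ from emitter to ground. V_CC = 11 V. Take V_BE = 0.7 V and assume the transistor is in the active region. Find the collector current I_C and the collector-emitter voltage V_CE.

I_C ≈ 1.3 mA, V_CE ≈ 8.1 V

Thevenize the base divider: V_Th = V_CC·R_2/(R_1+R_2) = 11×47/227 = 2.28 V, R_Th = R_1‖R_2 = 37.3 kΩ.
Base-emitter loop: V_Th = I_B·R_Th + V_BE + (β+1)I_B·R_E, so I_B = (2.28 − 0.7) / (37.3 + 76×0.68) = 0.0177 mA.
I_C = β·I_B = 75×0.0177 = 1.33 mA, and I_E = (β+1)I_B = 1.35 mA.
V_CE = V_CC − I_C·R_C − I_E·R_E = 11 − 1.33×1.5 − 1.35×0.68 = 8.09 V.
V_CE = 8.09 V > 0.2 V confirms active-region operation.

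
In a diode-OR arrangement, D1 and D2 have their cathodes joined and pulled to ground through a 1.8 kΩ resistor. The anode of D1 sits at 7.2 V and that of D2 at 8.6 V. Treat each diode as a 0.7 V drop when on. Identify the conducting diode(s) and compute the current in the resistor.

Assume both conduct. Then node N would need to be at both 7.2−0.7 = 6.5 V and 8.6−0.7 = 7.9 V, which is impossible.
Assume only D2 conducts: V_N = 8.6 − 0.7 = 7.9 V, so I_R = 7.9/1.8 = 4.39 mA.
Check D1: its anode-to-cathode voltage is 7.2 − 7.9 = -0.7 V < 0.7 V, so it is off. The assumption is consistent.

Only D2 conducts; I_R ≈ 4.4 mA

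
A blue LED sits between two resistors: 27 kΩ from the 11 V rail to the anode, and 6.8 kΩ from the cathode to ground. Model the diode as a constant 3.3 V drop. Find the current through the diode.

I ≈ 0.23 mA

The two resistors are in series with the diode, so KVL gives 11 = I·27 + 3.3 + I·6.8.
I = (11 − 3.3) / (27 + 6.8) kΩ = 7.7 / 33.8 = 0.228 mA.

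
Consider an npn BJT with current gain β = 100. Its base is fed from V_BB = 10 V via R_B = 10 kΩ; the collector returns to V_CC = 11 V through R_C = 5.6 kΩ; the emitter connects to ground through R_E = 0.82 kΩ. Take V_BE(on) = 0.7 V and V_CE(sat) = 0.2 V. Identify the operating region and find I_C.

Assume active: I_B = (10 − 0.7)/(10 + 101×0.82) = 0.1 mA, I_C = β·I_B = 10 mA.
Then V_CE = 11 − 10×5.6 − 10.1×0.82 = -53.4 V < 0.2 V — the active assumption fails.
Re-solve with V_CE = 0.2 V. KCL at the emitter: V_E/R_E = (V_BB−0.7−V_E)/R_B + (V_CC−0.2−V_E)/R_C, giving V_E = 1.91 V.
I_C = (V_CC − 0.2 − V_E)/R_C = (10.8 − 1.91)/5.6 = 1.59 mA.
Check: I_B = (9.3 − 1.91)/10 = 0.739 mA, and β·I_B = 73.9 mA > I_C, confirming saturation.

saturation; I_C ≈ 1.6 mA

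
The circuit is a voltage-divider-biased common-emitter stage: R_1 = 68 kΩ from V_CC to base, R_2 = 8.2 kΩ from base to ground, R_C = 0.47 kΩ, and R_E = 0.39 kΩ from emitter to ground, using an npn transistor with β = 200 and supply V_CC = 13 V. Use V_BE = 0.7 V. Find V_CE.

V_CE ≈ 12 V

Thevenize the base divider: V_Th = V_CC·R_2/(R_1+R_2) = 13×8.2/76.2 = 1.4 V, R_Th = R_1‖R_2 = 7.32 kΩ.
Base-emitter loop: V_Th = I_B·R_Th + V_BE + (β+1)I_B·R_E, so I_B = (1.4 − 0.7) / (7.32 + 201×0.39) = 0.00816 mA.
I_C = β·I_B = 200×0.00816 = 1.63 mA, and I_E = (β+1)I_B = 1.64 mA.
V_CE = V_CC − I_C·R_C − I_E·R_E = 13 − 1.63×0.47 − 1.64×0.39 = 11.6 V.
V_CE = 11.6 V > 0.2 V confirms active-region operation.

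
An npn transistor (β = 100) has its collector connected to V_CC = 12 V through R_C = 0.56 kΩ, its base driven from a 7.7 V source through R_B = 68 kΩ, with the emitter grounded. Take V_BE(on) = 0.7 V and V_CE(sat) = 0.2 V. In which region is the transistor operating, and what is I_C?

Assume active. Base-emitter loop: I_B = (V_BB − V_BE)/R_B = (7.7 − 0.7)/68 = 0.103 mA.
I_C = β·I_B = 100×0.103 = 10.3 mA.
V_CE = V_CC − I_C·R_C = 12 − 10.3×0.56 = 6.24 V > V_CE(sat), so the active-region assumption holds.

active; I_C ≈ 10 mA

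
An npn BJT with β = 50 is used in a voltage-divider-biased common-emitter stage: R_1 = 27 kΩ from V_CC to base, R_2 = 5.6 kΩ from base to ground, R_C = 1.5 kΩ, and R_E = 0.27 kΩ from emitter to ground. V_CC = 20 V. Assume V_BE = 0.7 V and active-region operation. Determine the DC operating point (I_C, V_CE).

Thevenize the base divider: V_Th = V_CC·R_2/(R_1+R_2) = 20×5.6/32.6 = 3.44 V, R_Th = R_1‖R_2 = 4.64 kΩ.
Base-emitter loop: V_Th = I_B·R_Th + V_BE + (β+1)I_B·R_E, so I_B = (3.44 − 0.7) / (4.64 + 51×0.27) = 0.149 mA.
I_C = β·I_B = 50×0.149 = 7.43 mA, and I_E = (β+1)I_B = 7.58 mA.
V_CE = V_CC − I_C·R_C − I_E·R_E = 20 − 7.43×1.5 − 7.58×0.27 = 6.81 V.
V_CE = 6.81 V > 0.2 V confirms active-region operation.

I_C ≈ 7.4 mA, V_CE ≈ 6.8 V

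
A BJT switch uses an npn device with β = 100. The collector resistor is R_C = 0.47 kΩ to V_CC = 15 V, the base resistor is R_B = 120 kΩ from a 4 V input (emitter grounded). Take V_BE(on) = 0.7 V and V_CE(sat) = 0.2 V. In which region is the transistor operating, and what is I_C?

Assume active. Base-emitter loop: I_B = (V_BB − V_BE)/R_B = (4 − 0.7)/120 = 0.0275 mA.
I_C = β·I_B = 100×0.0275 = 2.75 mA.
V_CE = V_CC − I_C·R_C = 15 − 2.75×0.47 = 13.7 V > V_CE(sat), so the active-region assumption holds.

active; I_C ≈ 2.8 mA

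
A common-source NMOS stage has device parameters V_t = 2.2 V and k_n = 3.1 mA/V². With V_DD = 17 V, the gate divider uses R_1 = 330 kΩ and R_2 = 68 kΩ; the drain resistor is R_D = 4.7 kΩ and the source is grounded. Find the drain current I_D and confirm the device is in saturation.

I_D ≈ 0.77 mA

V_G = V_DD·R_2/(R_1+R_2) = 17×68/398 = 2.9 V. With the source grounded, V_GS = V_G = 2.9 V.
Assume saturation: I_D = (k_n/2)(V_GS − V_t)² = (3.1/2)×(2.9 − 2.2)² = 1.55×0.705² = 0.769 mA.
V_DS = V_DD − I_D·R_D = 17 − 0.769×4.7 = 13.4 V.
Saturation requires V_DS ≥ V_GS − V_t = 0.705 V; 13.4 ≥ 0.705 ✓.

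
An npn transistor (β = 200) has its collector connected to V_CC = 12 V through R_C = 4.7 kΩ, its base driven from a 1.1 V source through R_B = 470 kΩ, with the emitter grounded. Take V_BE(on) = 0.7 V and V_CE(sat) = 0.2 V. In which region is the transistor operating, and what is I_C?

Assume active. Base-emitter loop: I_B = (V_BB − V_BE)/R_B = (1.1 − 0.7)/470 = 0.000851 mA.
I_C = β·I_B = 200×0.000851 = 0.17 mA.
V_CE = V_CC − I_C·R_C = 12 − 0.17×4.7 = 11.2 V > V_CE(sat), so the active-region assumption holds.

active; I_C ≈ 0.17 mA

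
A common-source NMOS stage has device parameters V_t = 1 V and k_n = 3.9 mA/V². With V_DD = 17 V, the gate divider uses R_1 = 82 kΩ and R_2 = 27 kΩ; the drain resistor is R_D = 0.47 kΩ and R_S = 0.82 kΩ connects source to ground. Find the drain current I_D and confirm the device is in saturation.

V_G = V_DD·R_2/(R_1+R_2) = 17×27/109 = 4.21 V.
Assume saturation: I_D = (k_n/2)(V_GS − V_t)² with V_GS = V_G − I_D·R_S = 4.21 − 0.82·I_D.
Substituting gives 1.31·I_D² − 11.3·I_D + 20.1 = 0, with roots I_D = 2.53 or 6.07 mA.
The root I_D = 6.07 mA gives V_GS = -0.764 V ≤ V_t, so take I_D = 2.53 mA.
Then V_GS = 2.14 V and V_DS = V_DD − I_D(R_D+R_S) = 17 − 2.53×1.29 = 13.7 V.
Saturation requires V_DS ≥ V_GS − V_t = 1.14 V; 13.7 ≥ 1.14 ✓.

I_D ≈ 2.5 mA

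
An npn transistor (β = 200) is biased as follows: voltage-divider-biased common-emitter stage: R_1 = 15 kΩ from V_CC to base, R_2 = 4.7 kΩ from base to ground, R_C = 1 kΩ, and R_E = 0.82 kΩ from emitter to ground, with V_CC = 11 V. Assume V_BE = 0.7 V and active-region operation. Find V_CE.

Thevenize the base divider: V_Th = V_CC·R_2/(R_1+R_2) = 11×4.7/19.7 = 2.62 V, R_Th = R_1‖R_2 = 3.58 kΩ.
Base-emitter loop: V_Th = I_B·R_Th + V_BE + (β+1)I_B·R_E, so I_B = (2.62 − 0.7) / (3.58 + 201×0.82) = 0.0114 mA.
I_C = β·I_B = 200×0.0114 = 2.29 mA, and I_E = (β+1)I_B = 2.3 mA.
V_CE = V_CC − I_C·R_C − I_E·R_E = 11 − 2.29×1 − 2.3×0.82 = 6.83 V.
V_CE = 6.83 V > 0.2 V confirms active-region operation.

V_CE ≈ 6.8 V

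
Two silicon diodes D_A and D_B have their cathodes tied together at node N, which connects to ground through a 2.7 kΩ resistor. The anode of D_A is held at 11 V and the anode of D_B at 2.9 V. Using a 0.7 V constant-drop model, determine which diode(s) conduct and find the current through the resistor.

Assume both conduct. Then node N would need to be at both 11−0.7 = 10.3 V and 2.9−0.7 = 2.2 V, which is impossible.
Assume only D_A conducts: V_N = 11 − 0.7 = 10.3 V, so I_R = 10.3/2.7 = 3.81 mA.
Check D_B: its anode-to-cathode voltage is 2.9 − 10.3 = -7.4 V < 0.7 V, so it is off. The assumption is consistent.

Only D_A conducts; I_R ≈ 3.8 mA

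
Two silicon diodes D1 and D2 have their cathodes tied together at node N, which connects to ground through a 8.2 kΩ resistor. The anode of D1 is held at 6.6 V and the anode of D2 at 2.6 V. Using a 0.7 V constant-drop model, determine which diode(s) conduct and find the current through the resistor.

Assume both conduct. Then node N would need to be at both 6.6−0.7 = 5.9 V and 2.6−0.7 = 1.9 V, which is impossible.
Assume only D1 conducts: V_N = 6.6 − 0.7 = 5.9 V, so I_R = 5.9/8.2 = 0.72 mA.
Check D2: its anode-to-cathode voltage is 2.6 − 5.9 = -3.3 V < 0.7 V, so it is off. The assumption is consistent.

Only D1 conducts; I_R ≈ 0.72 mA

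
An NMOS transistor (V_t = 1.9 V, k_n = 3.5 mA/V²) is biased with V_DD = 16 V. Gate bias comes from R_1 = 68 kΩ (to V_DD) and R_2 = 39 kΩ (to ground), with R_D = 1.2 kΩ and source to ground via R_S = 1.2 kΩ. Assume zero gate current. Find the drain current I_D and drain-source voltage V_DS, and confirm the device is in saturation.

I_D ≈ 2.3 mA, V_DS ≈ 10 V

V_G = V_DD·R_2/(R_1+R_2) = 16×39/107 = 5.83 V.
Assume saturation: I_D = (k_n/2)(V_GS − V_t)² with V_GS = V_G − I_D·R_S = 5.83 − 1.2·I_D.
Substituting gives 2.52·I_D² − 17.5·I_D + 27.1 = 0, with roots I_D = 2.32 or 4.63 mA.
The root I_D = 4.63 mA gives V_GS = 0.273 V ≤ V_t, so take I_D = 2.32 mA.
Then V_GS = 3.05 V and V_DS = V_DD − I_D(R_D+R_S) = 16 − 2.32×2.4 = 10.4 V.
Saturation requires V_DS ≥ V_GS − V_t = 1.15 V; 10.4 ≥ 1.15 ✓.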